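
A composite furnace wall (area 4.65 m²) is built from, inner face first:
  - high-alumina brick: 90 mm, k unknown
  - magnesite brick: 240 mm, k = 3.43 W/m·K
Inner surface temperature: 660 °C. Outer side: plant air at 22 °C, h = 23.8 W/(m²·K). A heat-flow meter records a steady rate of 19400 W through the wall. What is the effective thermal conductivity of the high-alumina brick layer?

k ≈ 2.2 W/(m·K)

Using the resistance-network approach (series):
R_magnesite brick = L/(kA) = 0.24/(3.43×4.65) = 0.01505 K/W
R_outer film = 1/(h_o·A) = 1/(23.8×4.65) = 0.009036 K/W
Sum of known resistances R_other = 0.02408 K/W
Total R = ΔT/Q = 638/19400 = 0.03289 K/W
R_high-alumina brick = R_total − R_other = 0.008803 K/W
k = L/(R·A) = 0.09/(0.008803×4.65)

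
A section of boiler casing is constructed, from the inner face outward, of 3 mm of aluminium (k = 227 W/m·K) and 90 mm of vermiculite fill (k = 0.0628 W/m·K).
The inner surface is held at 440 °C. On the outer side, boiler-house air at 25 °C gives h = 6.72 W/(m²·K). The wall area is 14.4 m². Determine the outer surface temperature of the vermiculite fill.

T ≈ 64 °C

Using the resistance-network approach (series):
R_aluminium = L/(kA) = 0.003/(227×14.4) = 9.178×10^-7 K/W
R_vermiculite fill = L/(kA) = 0.09/(0.0628×14.4) = 0.09952 K/W
R_outer film = 1/(h_o·A) = 1/(6.72×14.4) = 0.01033 K/W
R_total = 0.1099 K/W;  Q = ΔT/R_total = 415/0.1099 = 3778 W
T_interface = T_inner − Q·ΣR(inner→interface) = 440 − 3780×0.09952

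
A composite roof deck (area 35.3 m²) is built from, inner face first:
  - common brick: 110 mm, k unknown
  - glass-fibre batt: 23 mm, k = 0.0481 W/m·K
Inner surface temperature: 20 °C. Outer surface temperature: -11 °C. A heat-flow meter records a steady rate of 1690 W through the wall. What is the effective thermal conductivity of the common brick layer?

k ≈ 0.65 W/(m·K)

Series thermal resistances:
R_glass-fibre batt = L/(kA) = 0.023/(0.0481×35.3) = 0.01355 K/W
Sum of known resistances R_other = 0.01355 K/W
Total R = ΔT/Q = 31/1690 = 0.01834 K/W
R_common brick = R_total − R_other = 0.004797 K/W
k = L/(R·A) = 0.11/(0.004797×35.3)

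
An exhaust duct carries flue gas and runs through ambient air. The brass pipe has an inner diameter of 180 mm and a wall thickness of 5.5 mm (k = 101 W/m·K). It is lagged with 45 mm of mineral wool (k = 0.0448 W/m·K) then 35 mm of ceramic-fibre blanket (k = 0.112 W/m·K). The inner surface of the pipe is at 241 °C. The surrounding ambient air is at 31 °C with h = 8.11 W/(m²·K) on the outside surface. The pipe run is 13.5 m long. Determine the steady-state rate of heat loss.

Q ≈ 1580 W

Radial resistances (cylindrical: R_cond = ln(r_o/r_i)/(2πkL), R_conv = 1/(h·2πrL)):
R_brass pipe wall = ln(95.5/90)/(2π×101×13.5) = 6.924×10^-6 K/W
R_mineral wool = ln(140.5/95.5)/(2π×0.0448×13.5) = 0.1016 K/W
R_ceramic-fibre blanket = ln(175.5/140.5)/(2π×0.112×13.5) = 0.02341 K/W
R_outer film = 1/(h_o·2πr_oL) = 1/(8.11×2π×0.1755×13.5) = 0.008283 K/W
R_total = 0.1333 K/W
Q = ΔT/R_total = 210/0.1333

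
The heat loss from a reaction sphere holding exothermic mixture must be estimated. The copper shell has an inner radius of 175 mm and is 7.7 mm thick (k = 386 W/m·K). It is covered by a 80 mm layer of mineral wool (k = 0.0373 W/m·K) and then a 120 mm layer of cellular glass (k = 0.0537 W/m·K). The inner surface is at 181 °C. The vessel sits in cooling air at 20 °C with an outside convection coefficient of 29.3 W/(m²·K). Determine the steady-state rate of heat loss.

For a spherical shell R = (1/r₁ − 1/r₂)/(4πk); film R = 1/(h·4πr²). In series:
R_copper shell = (1/0.175 − 1/0.1827)/(4π×386) = 4.965×10^-5 K/W
R_mineral wool = (1/0.1827 − 1/0.2627)/(4π×0.0373) = 3.556 K/W
R_cellular glass = (1/0.2627 − 1/0.3827)/(4π×0.0537) = 1.769 K/W
R_outer film = 1/(h·4πr_o²) = 1/(29.3×4π×0.3827²) = 0.01854 K/W
R_total = 5.343 K/W
Q = ΔT/R_total = 161/5.343

Q ≈ 30.1 W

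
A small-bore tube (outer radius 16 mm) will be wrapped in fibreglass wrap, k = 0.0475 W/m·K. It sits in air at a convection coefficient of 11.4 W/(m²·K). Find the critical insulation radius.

r_cr ≈ 4.17 mm

For a cylinder r_cr = k/h = 0.0475/11.4
r_cr = 4.17 mm; since the bare radius (16 mm) is above r_cr, any added insulation will reduce heat loss.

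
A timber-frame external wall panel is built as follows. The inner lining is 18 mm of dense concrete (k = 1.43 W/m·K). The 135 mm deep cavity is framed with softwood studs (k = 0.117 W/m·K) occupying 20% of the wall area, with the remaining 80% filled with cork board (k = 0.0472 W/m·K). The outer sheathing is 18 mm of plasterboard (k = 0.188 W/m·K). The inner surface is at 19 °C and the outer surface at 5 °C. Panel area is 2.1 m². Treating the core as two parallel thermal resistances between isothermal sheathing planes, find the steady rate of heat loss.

Sheathing layers in series; stud and cavity paths in parallel between them.
R_inner = 0.018/(1.43×2.1) = 0.005994 K/W
R_stud  = 0.135/(0.117×0.2×2.1) = 2.747 K/W
R_cav   = 0.135/(0.0472×0.8×2.1) = 1.702 K/W
1/R_core = 1/R_stud + 1/R_cav → R_core = 1.051 K/W
R_outer = 0.018/(0.188×2.1) = 0.04559 K/W
R_total = 1.103 K/W
Q = ΔT/R_total = 14/1.103

Q ≈ 12.7 W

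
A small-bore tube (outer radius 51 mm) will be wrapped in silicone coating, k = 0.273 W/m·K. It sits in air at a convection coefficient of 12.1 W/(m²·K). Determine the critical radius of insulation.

r_cr ≈ 22.6 mm

For a cylinder r_cr = k/h = 0.273/12.1
r_cr = 22.6 mm; since the bare radius (51 mm) is above r_cr, any added insulation will reduce heat loss.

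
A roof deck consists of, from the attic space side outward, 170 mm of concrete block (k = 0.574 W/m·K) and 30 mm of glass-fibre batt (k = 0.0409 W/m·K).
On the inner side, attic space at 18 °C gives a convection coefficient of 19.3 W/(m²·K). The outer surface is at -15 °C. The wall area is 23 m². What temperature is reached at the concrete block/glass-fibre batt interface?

T ≈ 7.38 °C

Model the wall as resistances in series:
R_inner film = 1/(h_i·A) = 1/(19.3×23) = 0.002253 K/W
R_concrete block = L/(kA) = 0.17/(0.574×23) = 0.01288 K/W
R_glass-fibre batt = L/(kA) = 0.03/(0.0409×23) = 0.03189 K/W
R_total = 0.04702 K/W;  Q = ΔT/R_total = 33/0.04702 = 701.8 W
T_interface = T_inner − Q·ΣR(inner→interface) = 18 − 702×0.01513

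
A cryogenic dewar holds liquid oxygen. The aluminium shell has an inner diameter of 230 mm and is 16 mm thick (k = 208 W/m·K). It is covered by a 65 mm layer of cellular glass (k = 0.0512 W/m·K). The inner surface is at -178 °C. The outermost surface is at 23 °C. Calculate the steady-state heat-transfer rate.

Q ≈ 51.1 W

Radial (spherical) resistances in series:
R_aluminium shell = (1/0.115 − 1/0.131)/(4π×208) = 4.063×10^-4 K/W
R_cellular glass = (1/0.131 − 1/0.196)/(4π×0.0512) = 3.935 K/W
R_total = 3.935 K/W
Q = ΔT/R_total = 201/3.935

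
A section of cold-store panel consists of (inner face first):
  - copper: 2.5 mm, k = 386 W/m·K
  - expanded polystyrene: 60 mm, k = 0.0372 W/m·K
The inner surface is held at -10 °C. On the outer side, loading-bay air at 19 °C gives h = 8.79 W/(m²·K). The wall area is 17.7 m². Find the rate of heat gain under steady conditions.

Model the wall as resistances in series:
R_copper = L/(kA) = 0.0025/(386×17.7) = 3.659×10^-7 K/W
R_expanded polystyrene = L/(kA) = 0.06/(0.0372×17.7) = 0.09112 K/W
R_outer film = 1/(h_o·A) = 1/(8.79×17.7) = 0.006427 K/W
R_total = 0.09755 K/W
Q = ΔT / R_total = 29 / 0.09755

Q ≈ 297 W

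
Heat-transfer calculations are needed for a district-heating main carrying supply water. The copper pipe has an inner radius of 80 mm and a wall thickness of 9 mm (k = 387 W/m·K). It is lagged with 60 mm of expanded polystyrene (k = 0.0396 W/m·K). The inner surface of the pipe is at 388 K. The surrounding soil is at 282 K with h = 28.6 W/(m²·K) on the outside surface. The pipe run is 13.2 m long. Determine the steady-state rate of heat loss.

Radial resistances (cylindrical: R_cond = ln(r_o/r_i)/(2πkL), R_conv = 1/(h·2πrL)):
R_copper pipe wall = ln(89/80)/(2π×387×13.2) = 3.321×10^-6 K/W
R_expanded polystyrene = ln(149/89)/(2π×0.0396×13.2) = 0.1569 K/W
R_outer film = 1/(h_o·2πr_oL) = 1/(28.6×2π×0.149×13.2) = 0.002829 K/W
R_total = 0.1597 K/W
Q = ΔT/R_total = 106/0.1597

Q ≈ 664 W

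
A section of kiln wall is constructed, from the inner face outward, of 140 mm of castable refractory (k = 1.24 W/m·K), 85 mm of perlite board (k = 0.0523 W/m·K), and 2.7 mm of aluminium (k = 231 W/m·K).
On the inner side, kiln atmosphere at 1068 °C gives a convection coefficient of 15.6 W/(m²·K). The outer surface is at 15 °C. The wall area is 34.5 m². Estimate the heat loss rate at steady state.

Q ≈ 20200 W

Treating each layer as a thermal resistance in series:
R_inner film = 1/(h_i·A) = 1/(15.6×34.5) = 0.001858 K/W
R_castable refractory = L/(kA) = 0.14/(1.24×34.5) = 0.003273 K/W
R_perlite board = L/(kA) = 0.085/(0.0523×34.5) = 0.04711 K/W
R_aluminium = L/(kA) = 0.0027/(231×34.5) = 3.388×10^-7 K/W
R_total = 0.05224 K/W
Q = ΔT / R_total = 1053 / 0.05224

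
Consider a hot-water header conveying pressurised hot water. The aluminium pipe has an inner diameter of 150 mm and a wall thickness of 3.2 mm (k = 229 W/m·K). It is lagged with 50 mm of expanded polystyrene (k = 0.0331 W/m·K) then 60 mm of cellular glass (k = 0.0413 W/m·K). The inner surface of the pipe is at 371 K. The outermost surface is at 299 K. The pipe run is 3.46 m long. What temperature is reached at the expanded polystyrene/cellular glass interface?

T ≈ 327 K

Treating each annulus and film as a series resistance:
R_aluminium pipe wall = ln(78.2/75)/(2π×229×3.46) = 8.393×10^-6 K/W
R_expanded polystyrene = ln(128.2/78.2)/(2π×0.0331×3.46) = 0.687 K/W
R_cellular glass = ln(188.2/128.2)/(2π×0.0413×3.46) = 0.4276 K/W
R_total = 1.115 K/W
Q = ΔT/R_total = 72/1.115
Q = 64.6 W
T_interface = T_inner − Q·ΣR(inner→interface) = 371 − 64.6×0.687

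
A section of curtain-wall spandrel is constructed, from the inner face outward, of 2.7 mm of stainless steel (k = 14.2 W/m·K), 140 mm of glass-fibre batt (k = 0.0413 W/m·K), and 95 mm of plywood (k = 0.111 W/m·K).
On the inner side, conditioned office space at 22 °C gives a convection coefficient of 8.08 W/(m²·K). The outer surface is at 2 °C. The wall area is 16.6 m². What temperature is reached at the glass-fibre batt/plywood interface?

T ≈ 5.92 °C

Thermal resistances in series:
R_inner film = 1/(h_i·A) = 1/(8.08×16.6) = 0.007456 K/W
R_stainless steel = L/(kA) = 0.0027/(14.2×16.6) = 1.145×10^-5 K/W
R_glass-fibre batt = L/(kA) = 0.14/(0.0413×16.6) = 0.2042 K/W
R_plywood = L/(kA) = 0.095/(0.111×16.6) = 0.05156 K/W
R_total = 0.2632 K/W;  Q = ΔT/R_total = 20/0.2632 = 75.98 W
T_interface = T_inner − Q·ΣR(inner→interface) = 22 − 76×0.2117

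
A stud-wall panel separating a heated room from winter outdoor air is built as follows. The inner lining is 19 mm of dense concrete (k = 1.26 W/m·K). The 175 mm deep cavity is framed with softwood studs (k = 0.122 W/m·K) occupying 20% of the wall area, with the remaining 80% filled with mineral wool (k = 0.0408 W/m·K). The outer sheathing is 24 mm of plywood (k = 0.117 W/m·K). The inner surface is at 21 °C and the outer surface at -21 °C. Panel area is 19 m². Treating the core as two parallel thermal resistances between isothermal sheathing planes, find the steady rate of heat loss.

Sheathing layers in series; stud and cavity paths in parallel between them.
R_inner = 0.019/(1.26×19) = 7.937×10^-4 K/W
R_stud  = 0.175/(0.122×0.2×19) = 0.3775 K/W
R_cav   = 0.175/(0.0408×0.8×19) = 0.2822 K/W
1/R_core = 1/R_stud + 1/R_cav → R_core = 0.1615 K/W
R_outer = 0.024/(0.117×19) = 0.0108 K/W
R_total = 0.1731 K/W
Q = ΔT/R_total = 42/0.1731

Q ≈ 243 W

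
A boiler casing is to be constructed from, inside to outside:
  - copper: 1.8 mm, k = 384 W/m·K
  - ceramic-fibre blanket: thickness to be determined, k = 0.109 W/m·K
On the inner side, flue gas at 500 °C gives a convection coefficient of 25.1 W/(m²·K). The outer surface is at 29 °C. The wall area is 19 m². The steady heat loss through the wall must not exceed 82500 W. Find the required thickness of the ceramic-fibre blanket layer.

L ≈ 7.48 mm

Using the resistance-network approach (series):
R_inner film = 1/(h_i·A) = 1/(25.1×19) = 0.002097 K/W
R_copper = L/(kA) = 0.0018/(384×19) = 2.467×10^-7 K/W
Sum of the known resistances R_other = 0.002097 K/W
Required total resistance R_tot = ΔT/Q_allow = 471/82500 = 0.005709 K/W
R_ceramic-fibre blanket = R_tot − R_other = 0.003612 K/W
L = R·k·A = 0.003612×0.109×19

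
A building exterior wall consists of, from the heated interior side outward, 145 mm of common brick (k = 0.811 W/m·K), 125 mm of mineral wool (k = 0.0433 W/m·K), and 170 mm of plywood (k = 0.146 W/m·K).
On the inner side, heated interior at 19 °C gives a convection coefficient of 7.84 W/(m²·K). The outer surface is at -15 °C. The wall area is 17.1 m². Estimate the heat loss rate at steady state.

Treating each layer as a thermal resistance in series:
R_inner film = 1/(h_i·A) = 1/(7.84×17.1) = 0.007459 K/W
R_common brick = L/(kA) = 0.145/(0.811×17.1) = 0.01046 K/W
R_mineral wool = L/(kA) = 0.125/(0.0433×17.1) = 0.1688 K/W
R_plywood = L/(kA) = 0.17/(0.146×17.1) = 0.06809 K/W
R_total = 0.2548 K/W
Q = ΔT / R_total = 34 / 0.2548

Q ≈ 133 W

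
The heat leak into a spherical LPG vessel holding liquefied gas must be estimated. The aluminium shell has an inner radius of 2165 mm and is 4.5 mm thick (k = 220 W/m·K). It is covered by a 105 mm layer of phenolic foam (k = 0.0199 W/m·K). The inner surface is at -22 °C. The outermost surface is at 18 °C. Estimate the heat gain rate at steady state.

Each spherical layer contributes R = (1/r_i − 1/r_o)/(4πk):
R_aluminium shell = (1/2.165 − 1/2.1695)/(4π×220) = 3.465×10^-7 K/W
R_phenolic foam = (1/2.1695 − 1/2.2745)/(4π×0.0199) = 0.08509 K/W
R_total = 0.08509 K/W
Q = ΔT/R_total = 40/0.08509

Q ≈ 470 W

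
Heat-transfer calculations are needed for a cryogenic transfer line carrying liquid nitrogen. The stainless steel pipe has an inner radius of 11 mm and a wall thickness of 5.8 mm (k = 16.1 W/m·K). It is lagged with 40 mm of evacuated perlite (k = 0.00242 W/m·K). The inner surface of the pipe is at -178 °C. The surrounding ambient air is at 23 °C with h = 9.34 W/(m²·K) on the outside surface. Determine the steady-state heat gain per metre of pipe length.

For a radial system each layer contributes R = ln(r_out/r_in)/(2πkL); films add R = 1/(hA).
R_stainless steel pipe wall = ln(16.8/11)/(2π×16.1×1) = 0.004186 K/W
R_evacuated perlite = ln(56.8/16.8)/(2π×0.00242×1) = 80.11 K/W
R_outer film = 1/(h_o·2πr_oL) = 1/(9.34×2π×0.0568×1) = 0.3 K/W
R_total = 80.42 K/W
Q = ΔT/R_total = 201/80.42

q′ ≈ 2.5 W/m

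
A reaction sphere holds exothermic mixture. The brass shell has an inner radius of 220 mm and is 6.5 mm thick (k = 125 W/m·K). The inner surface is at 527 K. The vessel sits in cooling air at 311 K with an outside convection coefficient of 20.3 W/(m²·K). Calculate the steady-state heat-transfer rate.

Spherical conduction: R = (1/r_in − 1/r_out)/(4πk) per layer; series-sum.
R_brass shell = (1/0.22 − 1/0.2265)/(4π×125) = 8.304×10^-5 K/W
R_outer film = 1/(h·4πr_o²) = 1/(20.3×4π×0.2265²) = 0.07641 K/W
R_total = 0.07649 K/W
Q = ΔT/R_total = 216/0.07649

Q ≈ 2820 W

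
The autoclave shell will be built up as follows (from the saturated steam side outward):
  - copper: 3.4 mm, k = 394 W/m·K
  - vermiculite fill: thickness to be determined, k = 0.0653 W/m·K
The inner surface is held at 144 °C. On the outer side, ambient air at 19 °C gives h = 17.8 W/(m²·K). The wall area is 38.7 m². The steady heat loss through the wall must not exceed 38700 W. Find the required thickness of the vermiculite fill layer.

L ≈ 4.49 mm

Series thermal resistances:
R_copper = L/(kA) = 0.0034/(394×38.7) = 2.23×10^-7 K/W
R_outer film = 1/(h_o·A) = 1/(17.8×38.7) = 0.001452 K/W
Sum of the known resistances R_other = 0.001452 K/W
Required total resistance R_tot = ΔT/Q_allow = 125/38700 = 0.00323 K/W
R_vermiculite fill = R_tot − R_other = 0.001778 K/W
L = R·k·A = 0.001778×0.0653×38.7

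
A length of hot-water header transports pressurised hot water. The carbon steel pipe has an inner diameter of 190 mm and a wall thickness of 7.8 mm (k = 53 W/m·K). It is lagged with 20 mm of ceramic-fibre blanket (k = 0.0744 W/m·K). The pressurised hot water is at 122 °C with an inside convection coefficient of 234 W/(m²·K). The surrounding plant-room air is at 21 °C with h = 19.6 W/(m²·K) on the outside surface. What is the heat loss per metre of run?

q′ ≈ 223 W/m

For a radial system each layer contributes R = ln(r_out/r_in)/(2πkL); films add R = 1/(hA).
R_inner film = 1/(h_i·2πr₁L) = 1/(234×2π×0.095×1) = 0.007159 K/W
R_carbon steel pipe wall = ln(102.8/95)/(2π×53×1) = 2.37×10^-4 K/W
R_ceramic-fibre blanket = ln(122.8/102.8)/(2π×0.0744×1) = 0.3803 K/W
R_outer film = 1/(h_o·2πr_oL) = 1/(19.6×2π×0.1228×1) = 0.06613 K/W
R_total = 0.4538 K/W
Q = ΔT/R_total = 101/0.4538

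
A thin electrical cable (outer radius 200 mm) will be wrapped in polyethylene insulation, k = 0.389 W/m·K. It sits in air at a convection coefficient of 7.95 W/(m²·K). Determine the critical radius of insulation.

For a cylinder r_cr = k/h = 0.389/7.95
r_cr = 48.9 mm; since the bare radius (200 mm) is above r_cr, any added insulation will reduce heat loss.

r_cr ≈ 48.9 mm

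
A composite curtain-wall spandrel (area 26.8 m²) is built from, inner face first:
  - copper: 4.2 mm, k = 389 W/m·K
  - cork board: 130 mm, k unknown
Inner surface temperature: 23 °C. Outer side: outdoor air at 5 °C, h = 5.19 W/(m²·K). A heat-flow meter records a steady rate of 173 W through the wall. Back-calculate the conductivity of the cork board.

Thermal resistances in series:
R_copper = L/(kA) = 0.0042/(389×26.8) = 4.029×10^-7 K/W
R_outer film = 1/(h_o·A) = 1/(5.19×26.8) = 0.007189 K/W
Sum of known resistances R_other = 0.00719 K/W
Total R = ΔT/Q = 18/173 = 0.104 K/W
R_cork board = R_total − R_other = 0.09686 K/W
k = L/(R·A) = 0.13/(0.09686×26.8)

k ≈ 0.0501 W/(m·K)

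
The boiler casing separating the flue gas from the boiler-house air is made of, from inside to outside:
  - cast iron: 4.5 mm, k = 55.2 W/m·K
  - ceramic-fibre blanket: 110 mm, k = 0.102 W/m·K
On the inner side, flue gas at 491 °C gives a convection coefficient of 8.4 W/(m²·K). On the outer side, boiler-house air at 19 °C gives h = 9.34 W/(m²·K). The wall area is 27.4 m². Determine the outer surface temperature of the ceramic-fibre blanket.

T ≈ 57.7 °C

Model the wall as resistances in series:
R_inner film = 1/(h_i·A) = 1/(8.4×27.4) = 0.004345 K/W
R_cast iron = L/(kA) = 0.0045/(55.2×27.4) = 2.975×10^-6 K/W
R_ceramic-fibre blanket = L/(kA) = 0.11/(0.102×27.4) = 0.03936 K/W
R_outer film = 1/(h_o·A) = 1/(9.34×27.4) = 0.003908 K/W
R_total = 0.04761 K/W;  Q = ΔT/R_total = 472/0.04761 = 9913 W
T_interface = T_inner − Q·ΣR(inner→interface) = 491 − 9910×0.04371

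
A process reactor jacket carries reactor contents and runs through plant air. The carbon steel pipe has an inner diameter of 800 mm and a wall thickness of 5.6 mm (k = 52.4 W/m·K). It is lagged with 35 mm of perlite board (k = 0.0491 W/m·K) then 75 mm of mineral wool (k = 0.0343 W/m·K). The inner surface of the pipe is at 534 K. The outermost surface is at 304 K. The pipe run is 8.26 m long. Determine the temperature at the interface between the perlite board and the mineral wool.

T ≈ 472 K

For a radial system each layer contributes R = ln(r_out/r_in)/(2πkL); films add R = 1/(hA).
R_carbon steel pipe wall = ln(405.6/400)/(2π×52.4×8.26) = 5.112×10^-6 K/W
R_perlite board = ln(440.6/405.6)/(2π×0.0491×8.26) = 0.03248 K/W
R_mineral wool = ln(515.6/440.6)/(2π×0.0343×8.26) = 0.0883 K/W
R_total = 0.1208 K/W
Q = ΔT/R_total = 230/0.1208
Q = 1900 W
T_interface = T_inner − Q·ΣR(inner→interface) = 534 − 1900×0.03249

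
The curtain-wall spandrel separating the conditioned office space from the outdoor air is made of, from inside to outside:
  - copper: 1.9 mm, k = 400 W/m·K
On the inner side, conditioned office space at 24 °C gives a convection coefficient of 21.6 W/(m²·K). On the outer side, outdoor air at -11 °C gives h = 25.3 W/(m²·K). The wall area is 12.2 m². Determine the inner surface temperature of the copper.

T ≈ 5.12 °C

Using the resistance-network approach (series):
R_inner film = 1/(h_i·A) = 1/(21.6×12.2) = 0.003795 K/W
R_copper = L/(kA) = 0.0019/(400×12.2) = 3.893×10^-7 K/W
R_outer film = 1/(h_o·A) = 1/(25.3×12.2) = 0.00324 K/W
R_total = 0.007035 K/W;  Q = ΔT/R_total = 35/0.007035 = 4975 W
T_interface = T_inner − Q·ΣR(inner→interface) = 24 − 4980×0.003795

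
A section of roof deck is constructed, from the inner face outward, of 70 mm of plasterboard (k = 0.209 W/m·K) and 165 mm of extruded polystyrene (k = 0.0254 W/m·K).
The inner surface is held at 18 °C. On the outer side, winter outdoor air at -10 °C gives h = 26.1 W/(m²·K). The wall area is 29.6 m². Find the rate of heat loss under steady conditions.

Thermal resistances in series:
R_plasterboard = L/(kA) = 0.07/(0.209×29.6) = 0.01132 K/W
R_extruded polystyrene = L/(kA) = 0.165/(0.0254×29.6) = 0.2195 K/W
R_outer film = 1/(h_o·A) = 1/(26.1×29.6) = 0.001294 K/W
R_total = 0.2321 K/W
Q = ΔT / R_total = 28 / 0.2321

Q ≈ 121 W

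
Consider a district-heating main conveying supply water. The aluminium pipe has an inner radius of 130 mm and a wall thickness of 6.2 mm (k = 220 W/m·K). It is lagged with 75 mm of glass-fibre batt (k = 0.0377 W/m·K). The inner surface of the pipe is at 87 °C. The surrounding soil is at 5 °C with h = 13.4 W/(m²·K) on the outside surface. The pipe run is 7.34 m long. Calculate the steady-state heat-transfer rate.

Treating each annulus and film as a series resistance:
R_aluminium pipe wall = ln(136.2/130)/(2π×220×7.34) = 4.592×10^-6 K/W
R_glass-fibre batt = ln(211.2/136.2)/(2π×0.0377×7.34) = 0.2523 K/W
R_outer film = 1/(h_o·2πr_oL) = 1/(13.4×2π×0.2112×7.34) = 0.007662 K/W
R_total = 0.26 K/W
Q = ΔT/R_total = 82/0.26

Q ≈ 315 W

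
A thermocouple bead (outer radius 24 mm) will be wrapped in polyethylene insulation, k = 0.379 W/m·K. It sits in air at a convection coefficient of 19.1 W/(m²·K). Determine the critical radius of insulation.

r_cr ≈ 39.7 mm

For a sphere r_cr = 2k/h = 2×0.379/19.1
r_cr = 39.7 mm; since the bare radius (24 mm) is below r_cr, adding a thin layer of insulation will *increase* heat loss.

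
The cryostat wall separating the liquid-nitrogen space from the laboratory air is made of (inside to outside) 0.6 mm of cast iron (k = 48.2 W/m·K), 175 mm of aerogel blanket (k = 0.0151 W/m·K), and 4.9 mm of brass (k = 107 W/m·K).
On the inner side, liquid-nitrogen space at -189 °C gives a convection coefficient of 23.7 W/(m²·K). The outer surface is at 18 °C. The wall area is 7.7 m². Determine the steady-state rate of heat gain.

Q ≈ 137 W

Thermal resistances in series:
R_inner film = 1/(h_i·A) = 1/(23.7×7.7) = 0.00548 K/W
R_cast iron = L/(kA) = 0.0006/(48.2×7.7) = 1.617×10^-6 K/W
R_aerogel blanket = L/(kA) = 0.175/(0.0151×7.7) = 1.505 K/W
R_brass = L/(kA) = 0.0049/(107×7.7) = 5.947×10^-6 K/W
R_total = 1.511 K/W
Q = ΔT / R_total = 207 / 1.511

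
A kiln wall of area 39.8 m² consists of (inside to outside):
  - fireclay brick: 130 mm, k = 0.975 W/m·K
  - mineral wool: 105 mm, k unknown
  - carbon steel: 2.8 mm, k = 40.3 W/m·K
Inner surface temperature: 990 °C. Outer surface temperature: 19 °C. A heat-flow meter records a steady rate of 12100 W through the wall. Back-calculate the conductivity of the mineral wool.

k ≈ 0.0343 W/(m·K)

Model the wall as resistances in series:
R_fireclay brick = L/(kA) = 0.13/(0.975×39.8) = 0.00335 K/W
R_carbon steel = L/(kA) = 0.0028/(40.3×39.8) = 1.746×10^-6 K/W
Sum of known resistances R_other = 0.003352 K/W
Total R = ΔT/Q = 971/12100 = 0.08025 K/W
R_mineral wool = R_total − R_other = 0.0769 K/W
k = L/(R·A) = 0.105/(0.0769×39.8)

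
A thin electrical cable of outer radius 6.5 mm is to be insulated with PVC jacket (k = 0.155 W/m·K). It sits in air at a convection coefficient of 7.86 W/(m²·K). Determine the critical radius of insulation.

For a cylinder r_cr = k/h = 0.155/7.86
r_cr = 19.7 mm; since the bare radius (6.5 mm) is below r_cr, adding a thin layer of insulation will *increase* heat loss.

r_cr ≈ 19.7 mm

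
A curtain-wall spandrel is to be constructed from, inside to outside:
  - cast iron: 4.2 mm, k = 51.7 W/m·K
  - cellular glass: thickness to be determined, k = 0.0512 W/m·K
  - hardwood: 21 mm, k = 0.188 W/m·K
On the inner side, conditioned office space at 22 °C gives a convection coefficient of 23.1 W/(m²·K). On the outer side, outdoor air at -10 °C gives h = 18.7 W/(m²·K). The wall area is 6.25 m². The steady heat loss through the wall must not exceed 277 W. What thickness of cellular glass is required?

Model the wall as resistances in series:
R_inner film = 1/(h_i·A) = 1/(23.1×6.25) = 0.006926 K/W
R_cast iron = L/(kA) = 0.0042/(51.7×6.25) = 1.3×10^-5 K/W
R_hardwood = L/(kA) = 0.021/(0.188×6.25) = 0.01787 K/W
R_outer film = 1/(h_o·A) = 1/(18.7×6.25) = 0.008556 K/W
Sum of the known resistances R_other = 0.03337 K/W
Required total resistance R_tot = ΔT/Q_allow = 32/277 = 0.1155 K/W
R_cellular glass = R_tot − R_other = 0.08216 K/W
L = R·k·A = 0.08216×0.0512×6.25

L ≈ 26.3 mm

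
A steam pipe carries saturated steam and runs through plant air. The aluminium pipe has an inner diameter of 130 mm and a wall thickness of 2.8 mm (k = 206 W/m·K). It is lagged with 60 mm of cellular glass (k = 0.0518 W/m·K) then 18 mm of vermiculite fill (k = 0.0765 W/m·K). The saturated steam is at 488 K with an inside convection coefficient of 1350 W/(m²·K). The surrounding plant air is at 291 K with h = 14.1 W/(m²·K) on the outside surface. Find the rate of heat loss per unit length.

q′ ≈ 85.6 W/m

Per-layer cylindrical resistances, series-summed:
R_inner film = 1/(h_i·2πr₁L) = 1/(1350×2π×0.065×1) = 0.001814 K/W
R_aluminium pipe wall = ln(67.8/65)/(2π×206×1) = 3.258×10^-5 K/W
R_cellular glass = ln(127.8/67.8)/(2π×0.0518×1) = 1.948 K/W
R_vermiculite fill = ln(145.8/127.8)/(2π×0.0765×1) = 0.2741 K/W
R_outer film = 1/(h_o·2πr_oL) = 1/(14.1×2π×0.1458×1) = 0.07742 K/W
R_total = 2.301 K/W
Q = ΔT/R_total = 197/2.301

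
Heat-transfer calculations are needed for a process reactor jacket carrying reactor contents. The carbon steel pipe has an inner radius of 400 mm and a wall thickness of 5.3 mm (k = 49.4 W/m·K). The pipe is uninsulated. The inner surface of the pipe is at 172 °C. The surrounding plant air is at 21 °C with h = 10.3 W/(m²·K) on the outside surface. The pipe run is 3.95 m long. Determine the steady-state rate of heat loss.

Treating each annulus and film as a series resistance:
R_carbon steel pipe wall = ln(405.3/400)/(2π×49.4×3.95) = 1.074×10^-5 K/W
R_outer film = 1/(h_o·2πr_oL) = 1/(10.3×2π×0.4053×3.95) = 0.009652 K/W
R_total = 0.009663 K/W
Q = ΔT/R_total = 151/0.009663

Q ≈ 15600 W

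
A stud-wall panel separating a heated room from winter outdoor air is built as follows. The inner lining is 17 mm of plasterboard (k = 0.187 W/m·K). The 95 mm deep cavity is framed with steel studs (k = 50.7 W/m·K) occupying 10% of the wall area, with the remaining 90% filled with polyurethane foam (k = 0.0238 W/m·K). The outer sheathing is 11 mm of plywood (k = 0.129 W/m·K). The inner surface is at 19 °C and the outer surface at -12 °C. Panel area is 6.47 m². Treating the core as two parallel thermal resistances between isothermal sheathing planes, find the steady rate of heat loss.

Sheathing layers in series; stud and cavity paths in parallel between them.
R_inner = 0.017/(0.187×6.47) = 0.01405 K/W
R_stud  = 0.095/(50.7×0.1×6.47) = 0.002896 K/W
R_cav   = 0.095/(0.0238×0.9×6.47) = 0.6855 K/W
1/R_core = 1/R_stud + 1/R_cav → R_core = 0.002884 K/W
R_outer = 0.011/(0.129×6.47) = 0.01318 K/W
R_total = 0.03011 K/W
Q = ΔT/R_total = 31/0.03011

Q ≈ 1030 W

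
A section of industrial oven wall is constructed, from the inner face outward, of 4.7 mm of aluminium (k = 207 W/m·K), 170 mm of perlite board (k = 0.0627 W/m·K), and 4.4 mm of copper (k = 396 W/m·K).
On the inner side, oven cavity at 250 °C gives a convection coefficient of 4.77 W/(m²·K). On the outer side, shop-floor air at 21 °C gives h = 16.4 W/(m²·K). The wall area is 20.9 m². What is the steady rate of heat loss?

Q ≈ 1610 W

Using the resistance-network approach (series):
R_inner film = 1/(h_i·A) = 1/(4.77×20.9) = 0.01003 K/W
R_aluminium = L/(kA) = 0.0047/(207×20.9) = 1.086×10^-6 K/W
R_perlite board = L/(kA) = 0.17/(0.0627×20.9) = 0.1297 K/W
R_copper = L/(kA) = 0.0044/(396×20.9) = 5.316×10^-7 K/W
R_outer film = 1/(h_o·A) = 1/(16.4×20.9) = 0.002917 K/W
R_total = 0.1427 K/W
Q = ΔT / R_total = 229 / 0.1427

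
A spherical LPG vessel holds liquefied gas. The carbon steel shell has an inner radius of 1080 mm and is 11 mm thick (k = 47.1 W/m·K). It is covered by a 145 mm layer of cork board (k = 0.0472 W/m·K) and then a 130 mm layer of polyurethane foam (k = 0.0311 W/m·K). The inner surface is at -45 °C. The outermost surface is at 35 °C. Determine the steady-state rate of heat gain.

Spherical conduction: R = (1/r_in − 1/r_out)/(4πk) per layer; series-sum.
R_carbon steel shell = (1/1.08 − 1/1.091)/(4π×47.1) = 1.577×10^-5 K/W
R_cork board = (1/1.091 − 1/1.236)/(4π×0.0472) = 0.1813 K/W
R_polyurethane foam = (1/1.236 − 1/1.366)/(4π×0.0311) = 0.197 K/W
R_total = 0.3783 K/W
Q = ΔT/R_total = 80/0.3783

Q ≈ 211 W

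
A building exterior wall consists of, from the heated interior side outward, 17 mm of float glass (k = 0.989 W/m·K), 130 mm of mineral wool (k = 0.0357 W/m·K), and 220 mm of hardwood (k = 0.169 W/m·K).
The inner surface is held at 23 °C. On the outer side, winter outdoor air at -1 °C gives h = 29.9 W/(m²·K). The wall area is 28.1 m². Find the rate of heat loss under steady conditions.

Q ≈ 135 W

Using the resistance-network approach (series):
R_float glass = L/(kA) = 0.017/(0.989×28.1) = 6.117×10^-4 K/W
R_mineral wool = L/(kA) = 0.13/(0.0357×28.1) = 0.1296 K/W
R_hardwood = L/(kA) = 0.22/(0.169×28.1) = 0.04633 K/W
R_outer film = 1/(h_o·A) = 1/(29.9×28.1) = 0.00119 K/W
R_total = 0.1777 K/W
Q = ΔT / R_total = 24 / 0.1777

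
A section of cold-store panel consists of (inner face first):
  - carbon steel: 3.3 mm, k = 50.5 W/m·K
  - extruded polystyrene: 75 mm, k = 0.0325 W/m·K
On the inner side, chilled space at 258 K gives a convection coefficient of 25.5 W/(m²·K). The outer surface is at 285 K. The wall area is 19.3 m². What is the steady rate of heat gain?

Q ≈ 222 W

Treating each layer as a thermal resistance in series:
R_inner film = 1/(h_i·A) = 1/(25.5×19.3) = 0.002032 K/W
R_carbon steel = L/(kA) = 0.0033/(50.5×19.3) = 3.386×10^-6 K/W
R_extruded polystyrene = L/(kA) = 0.075/(0.0325×19.3) = 0.1196 K/W
R_total = 0.1216 K/W
Q = ΔT / R_total = 27 / 0.1216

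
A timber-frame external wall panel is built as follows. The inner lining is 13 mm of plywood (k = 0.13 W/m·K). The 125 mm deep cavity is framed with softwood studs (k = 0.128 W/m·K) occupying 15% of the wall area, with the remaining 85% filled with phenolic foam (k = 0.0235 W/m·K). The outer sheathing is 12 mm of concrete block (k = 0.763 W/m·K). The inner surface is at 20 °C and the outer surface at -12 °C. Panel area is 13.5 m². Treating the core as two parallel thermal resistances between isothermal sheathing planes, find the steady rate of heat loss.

Q ≈ 131 W

Sheathing layers in series; stud and cavity paths in parallel between them.
R_inner = 0.013/(0.13×13.5) = 0.007407 K/W
R_stud  = 0.125/(0.128×0.15×13.5) = 0.4823 K/W
R_cav   = 0.125/(0.0235×0.85×13.5) = 0.4635 K/W
1/R_core = 1/R_stud + 1/R_cav → R_core = 0.2364 K/W
R_outer = 0.012/(0.763×13.5) = 0.001165 K/W
R_total = 0.2449 K/W
Q = ΔT/R_total = 32/0.2449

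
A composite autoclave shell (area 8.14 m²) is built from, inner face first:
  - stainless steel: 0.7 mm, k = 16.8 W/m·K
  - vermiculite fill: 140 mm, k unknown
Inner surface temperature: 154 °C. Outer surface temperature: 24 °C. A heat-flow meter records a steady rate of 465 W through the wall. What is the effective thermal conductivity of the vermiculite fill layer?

Treating each layer as a thermal resistance in series:
R_stainless steel = L/(kA) = 0.0007/(16.8×8.14) = 5.119×10^-6 K/W
Sum of known resistances R_other = 5.119×10^-6 K/W
Total R = ΔT/Q = 130/465 = 0.2796 K/W
R_vermiculite fill = R_total − R_other = 0.2796 K/W
k = L/(R·A) = 0.14/(0.2796×8.14)

k ≈ 0.0615 W/(m·K)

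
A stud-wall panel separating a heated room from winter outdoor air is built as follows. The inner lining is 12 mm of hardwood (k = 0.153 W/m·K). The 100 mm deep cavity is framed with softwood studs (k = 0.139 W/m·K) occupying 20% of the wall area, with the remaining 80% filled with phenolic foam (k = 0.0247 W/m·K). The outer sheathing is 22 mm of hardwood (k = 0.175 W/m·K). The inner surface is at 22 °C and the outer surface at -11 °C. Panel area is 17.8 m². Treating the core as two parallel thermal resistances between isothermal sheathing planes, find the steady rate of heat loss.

Q ≈ 255 W

Sheathing layers in series; stud and cavity paths in parallel between them.
R_inner = 0.012/(0.153×17.8) = 0.004406 K/W
R_stud  = 0.1/(0.139×0.2×17.8) = 0.2021 K/W
R_cav   = 0.1/(0.0247×0.8×17.8) = 0.2843 K/W
1/R_core = 1/R_stud + 1/R_cav → R_core = 0.1181 K/W
R_outer = 0.022/(0.175×17.8) = 0.007063 K/W
R_total = 0.1296 K/W
Q = ΔT/R_total = 33/0.1296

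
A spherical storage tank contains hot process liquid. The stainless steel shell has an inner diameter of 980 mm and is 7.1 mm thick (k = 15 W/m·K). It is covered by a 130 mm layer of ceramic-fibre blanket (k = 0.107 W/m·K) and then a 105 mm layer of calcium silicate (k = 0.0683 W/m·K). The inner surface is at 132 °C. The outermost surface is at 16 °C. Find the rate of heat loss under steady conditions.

Spherical conduction: R = (1/r_in − 1/r_out)/(4πk) per layer; series-sum.
R_stainless steel shell = (1/0.49 − 1/0.4971)/(4π×15) = 1.546×10^-4 K/W
R_ceramic-fibre blanket = (1/0.4971 − 1/0.6271)/(4π×0.107) = 0.3101 K/W
R_calcium silicate = (1/0.6271 − 1/0.7321)/(4π×0.0683) = 0.2665 K/W
R_total = 0.5768 K/W
Q = ΔT/R_total = 116/0.5768

Q ≈ 201 W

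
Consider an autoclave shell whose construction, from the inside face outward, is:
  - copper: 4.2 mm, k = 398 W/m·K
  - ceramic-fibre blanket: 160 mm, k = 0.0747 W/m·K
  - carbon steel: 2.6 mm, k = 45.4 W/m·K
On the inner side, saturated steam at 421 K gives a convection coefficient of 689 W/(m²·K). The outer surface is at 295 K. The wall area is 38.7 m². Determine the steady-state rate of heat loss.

Series thermal resistances:
R_inner film = 1/(h_i·A) = 1/(689×38.7) = 3.75×10^-5 K/W
R_copper = L/(kA) = 0.0042/(398×38.7) = 2.727×10^-7 K/W
R_ceramic-fibre blanket = L/(kA) = 0.16/(0.0747×38.7) = 0.05535 K/W
R_carbon steel = L/(kA) = 0.0026/(45.4×38.7) = 1.48×10^-6 K/W
R_total = 0.05539 K/W
Q = ΔT / R_total = 126 / 0.05539

Q ≈ 2270 W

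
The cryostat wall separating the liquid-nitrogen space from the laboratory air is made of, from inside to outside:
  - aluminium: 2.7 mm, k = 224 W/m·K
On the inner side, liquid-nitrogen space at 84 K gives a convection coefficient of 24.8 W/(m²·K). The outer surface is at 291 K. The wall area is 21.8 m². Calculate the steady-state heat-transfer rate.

Using the resistance-network approach (series):
R_inner film = 1/(h_i·A) = 1/(24.8×21.8) = 0.00185 K/W
R_aluminium = L/(kA) = 0.0027/(224×21.8) = 5.529×10^-7 K/W
R_total = 0.00185 K/W
Q = ΔT / R_total = 207 / 0.00185

Q ≈ 112000 W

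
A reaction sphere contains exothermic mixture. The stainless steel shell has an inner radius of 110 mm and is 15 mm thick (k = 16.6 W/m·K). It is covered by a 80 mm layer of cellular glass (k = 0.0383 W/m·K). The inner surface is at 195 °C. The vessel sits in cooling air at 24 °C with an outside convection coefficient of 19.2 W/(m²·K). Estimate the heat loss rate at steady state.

Radial (spherical) resistances in series:
R_stainless steel shell = (1/0.11 − 1/0.125)/(4π×16.6) = 0.00523 K/W
R_cellular glass = (1/0.125 − 1/0.205)/(4π×0.0383) = 6.487 K/W
R_outer film = 1/(h·4πr_o²) = 1/(19.2×4π×0.205²) = 0.09862 K/W
R_total = 6.59 K/W
Q = ΔT/R_total = 171/6.59

Q ≈ 25.9 W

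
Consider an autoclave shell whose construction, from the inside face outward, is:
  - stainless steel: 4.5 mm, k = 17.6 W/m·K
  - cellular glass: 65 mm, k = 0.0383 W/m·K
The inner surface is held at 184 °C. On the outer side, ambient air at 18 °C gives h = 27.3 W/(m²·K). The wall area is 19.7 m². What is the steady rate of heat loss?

Q ≈ 1890 W

Thermal resistances in series:
R_stainless steel = L/(kA) = 0.0045/(17.6×19.7) = 1.298×10^-5 K/W
R_cellular glass = L/(kA) = 0.065/(0.0383×19.7) = 0.08615 K/W
R_outer film = 1/(h_o·A) = 1/(27.3×19.7) = 0.001859 K/W
R_total = 0.08802 K/W
Q = ΔT / R_total = 166 / 0.08802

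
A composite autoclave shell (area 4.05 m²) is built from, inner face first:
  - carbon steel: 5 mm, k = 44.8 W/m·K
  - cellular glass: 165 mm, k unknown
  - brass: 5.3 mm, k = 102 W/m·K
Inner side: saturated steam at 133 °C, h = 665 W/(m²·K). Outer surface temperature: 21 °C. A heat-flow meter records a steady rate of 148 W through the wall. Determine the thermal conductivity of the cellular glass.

Using the resistance-network approach (series):
R_inner film = 1/(h_i·A) = 1/(665×4.05) = 3.713×10^-4 K/W
R_carbon steel = L/(kA) = 0.005/(44.8×4.05) = 2.756×10^-5 K/W
R_brass = L/(kA) = 0.0053/(102×4.05) = 1.283×10^-5 K/W
Sum of known resistances R_other = 4.117×10^-4 K/W
Total R = ΔT/Q = 112/148 = 0.7568 K/W
R_cellular glass = R_total − R_other = 0.7563 K/W
k = L/(R·A) = 0.165/(0.7563×4.05)

k ≈ 0.0539 W/(m·K)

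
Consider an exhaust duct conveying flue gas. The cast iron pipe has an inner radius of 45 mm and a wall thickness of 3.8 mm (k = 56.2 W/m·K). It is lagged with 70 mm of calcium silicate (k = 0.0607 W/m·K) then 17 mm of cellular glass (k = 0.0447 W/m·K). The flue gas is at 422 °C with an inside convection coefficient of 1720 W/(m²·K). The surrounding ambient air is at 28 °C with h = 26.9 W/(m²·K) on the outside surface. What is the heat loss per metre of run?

Radial resistances (cylindrical: R_cond = ln(r_o/r_i)/(2πkL), R_conv = 1/(h·2πrL)):
R_inner film = 1/(h_i·2πr₁L) = 1/(1720×2π×0.045×1) = 0.002056 K/W
R_cast iron pipe wall = ln(48.8/45)/(2π×56.2×1) = 2.296×10^-4 K/W
R_calcium silicate = ln(118.8/48.8)/(2π×0.0607×1) = 2.333 K/W
R_cellular glass = ln(135.8/118.8)/(2π×0.0447×1) = 0.4762 K/W
R_outer film = 1/(h_o·2πr_oL) = 1/(26.9×2π×0.1358×1) = 0.04357 K/W
R_total = 2.855 K/W
Q = ΔT/R_total = 394/2.855

q′ ≈ 138 W/m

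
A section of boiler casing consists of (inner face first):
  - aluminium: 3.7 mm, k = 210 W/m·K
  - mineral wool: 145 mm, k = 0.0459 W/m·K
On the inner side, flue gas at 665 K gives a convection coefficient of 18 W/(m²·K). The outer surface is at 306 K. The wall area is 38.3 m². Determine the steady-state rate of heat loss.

Q ≈ 4280 W

Treating each layer as a thermal resistance in series:
R_inner film = 1/(h_i·A) = 1/(18×38.3) = 0.001451 K/W
R_aluminium = L/(kA) = 0.0037/(210×38.3) = 4.6×10^-7 K/W
R_mineral wool = L/(kA) = 0.145/(0.0459×38.3) = 0.08248 K/W
R_total = 0.08393 K/W
Q = ΔT / R_total = 359 / 0.08393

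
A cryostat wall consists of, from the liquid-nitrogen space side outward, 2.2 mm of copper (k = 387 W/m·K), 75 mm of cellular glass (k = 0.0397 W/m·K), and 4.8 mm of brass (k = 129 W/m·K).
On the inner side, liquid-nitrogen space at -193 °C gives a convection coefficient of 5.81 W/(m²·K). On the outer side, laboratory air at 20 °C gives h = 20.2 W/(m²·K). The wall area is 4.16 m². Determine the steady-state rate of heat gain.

Treating each layer as a thermal resistance in series:
R_inner film = 1/(h_i·A) = 1/(5.81×4.16) = 0.04137 K/W
R_copper = L/(kA) = 0.0022/(387×4.16) = 1.367×10^-6 K/W
R_cellular glass = L/(kA) = 0.075/(0.0397×4.16) = 0.4541 K/W
R_brass = L/(kA) = 0.0048/(129×4.16) = 8.945×10^-6 K/W
R_outer film = 1/(h_o·A) = 1/(20.2×4.16) = 0.0119 K/W
R_total = 0.5074 K/W
Q = ΔT / R_total = 213 / 0.5074

Q ≈ 420 W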